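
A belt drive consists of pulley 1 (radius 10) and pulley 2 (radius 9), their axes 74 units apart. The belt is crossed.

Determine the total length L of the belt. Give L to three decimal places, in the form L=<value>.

L=212.596

crossed belt: β = asin((r1+r2)/C) = asin(19/74) = 14.8777°
wrap1 = wrap2 = π + 2β = 209.7554°
tangent length = C·cosβ = 71.5192
L = (r1+r2)·wrap + 2·C·cosβ = 19·3.6609 + 2·71.5192 = 212.5960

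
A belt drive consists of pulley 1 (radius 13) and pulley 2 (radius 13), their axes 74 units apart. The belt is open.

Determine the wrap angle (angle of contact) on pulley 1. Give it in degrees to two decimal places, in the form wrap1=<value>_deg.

wrap1=180.00_deg

open belt: β = asin((r2−r1)/C) = asin(0/74) = 0.0000°
wrap1 = π − 2β = 180.0000°
wrap2 = π + 2β = 180.0000°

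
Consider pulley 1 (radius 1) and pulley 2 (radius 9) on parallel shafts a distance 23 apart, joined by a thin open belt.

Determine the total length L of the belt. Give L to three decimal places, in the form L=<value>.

open belt: β = asin((r2−r1)/C) = asin(8/23) = 20.3544°
wrap1 = π − 2β = 139.2912°
wrap2 = π + 2β = 220.7088°
tangent length = C·cosβ = 21.5639
L = r1·wrap1 + r2·wrap2 + 2·C·cosβ = 1·2.4311 + 9·3.8521 + 2·21.5639 = 80.2277

L=80.228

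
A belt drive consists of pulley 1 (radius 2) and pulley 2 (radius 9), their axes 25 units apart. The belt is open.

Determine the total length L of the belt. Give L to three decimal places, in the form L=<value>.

L=86.531

open belt: β = asin((r2−r1)/C) = asin(7/25) = 16.2602°
wrap1 = π − 2β = 147.4796°
wrap2 = π + 2β = 212.5204°
tangent length = C·cosβ = 24.0000
L = r1·wrap1 + r2·wrap2 + 2·C·cosβ = 2·2.5740 + 9·3.7092 + 2·24.0000 = 86.5306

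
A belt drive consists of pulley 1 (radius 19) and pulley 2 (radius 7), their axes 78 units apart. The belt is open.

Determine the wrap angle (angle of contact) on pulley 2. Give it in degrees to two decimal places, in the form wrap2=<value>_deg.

wrap2=162.30_deg

open belt: β = asin((r2−r1)/C) = asin(-12/78) = -8.8499°
wrap1 = π − 2β = 197.6998°
wrap2 = π + 2β = 162.3002°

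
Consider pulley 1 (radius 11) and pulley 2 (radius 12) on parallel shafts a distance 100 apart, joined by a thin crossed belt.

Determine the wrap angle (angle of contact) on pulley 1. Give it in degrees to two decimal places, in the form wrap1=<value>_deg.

crossed belt: β = asin((r1+r2)/C) = asin(23/100) = 13.2971°
wrap1 = wrap2 = π + 2β = 206.5941°

wrap1=206.59_deg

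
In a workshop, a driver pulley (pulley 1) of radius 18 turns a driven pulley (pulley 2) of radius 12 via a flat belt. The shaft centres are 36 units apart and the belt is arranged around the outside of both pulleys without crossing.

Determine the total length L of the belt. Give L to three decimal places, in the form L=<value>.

open belt: β = asin((r2−r1)/C) = asin(-6/36) = -9.5941°
wrap1 = π − 2β = 199.1881°
wrap2 = π + 2β = 160.8119°
tangent length = C·cosβ = 35.4965
L = r1·wrap1 + r2·wrap2 + 2·C·cosβ = 18·3.4765 + 12·2.8067 + 2·35.4965 = 167.2501

L=167.250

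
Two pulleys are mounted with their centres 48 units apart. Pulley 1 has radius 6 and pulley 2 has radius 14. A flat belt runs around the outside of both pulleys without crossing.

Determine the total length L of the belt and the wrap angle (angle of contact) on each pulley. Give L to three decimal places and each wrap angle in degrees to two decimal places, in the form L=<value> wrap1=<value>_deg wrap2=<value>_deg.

open belt: β = asin((r2−r1)/C) = asin(8/48) = 9.5941°
wrap1 = π − 2β = 160.8119°
wrap2 = π + 2β = 199.1881°
tangent length = C·cosβ = 47.3286
L = r1·wrap1 + r2·wrap2 + 2·C·cosβ = 6·2.8067 + 14·3.4765 + 2·47.3286 = 160.1683

L=160.168 wrap1=160.81_deg wrap2=199.19_deg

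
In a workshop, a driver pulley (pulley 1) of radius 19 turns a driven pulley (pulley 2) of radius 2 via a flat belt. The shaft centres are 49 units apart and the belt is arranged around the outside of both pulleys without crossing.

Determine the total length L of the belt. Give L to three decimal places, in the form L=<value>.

L=169.933

open belt: β = asin((r2−r1)/C) = asin(-17/49) = -20.3002°
wrap1 = π − 2β = 220.6004°
wrap2 = π + 2β = 139.3996°
tangent length = C·cosβ = 45.9565
L = r1·wrap1 + r2·wrap2 + 2·C·cosβ = 19·3.8502 + 2·2.4330 + 2·45.9565 = 169.9328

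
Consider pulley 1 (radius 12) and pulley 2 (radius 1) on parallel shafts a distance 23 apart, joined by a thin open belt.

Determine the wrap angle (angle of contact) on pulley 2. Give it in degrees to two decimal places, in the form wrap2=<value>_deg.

open belt: β = asin((r2−r1)/C) = asin(-11/23) = -28.5719°
wrap1 = π − 2β = 237.1438°
wrap2 = π + 2β = 122.8562°

wrap2=122.86_deg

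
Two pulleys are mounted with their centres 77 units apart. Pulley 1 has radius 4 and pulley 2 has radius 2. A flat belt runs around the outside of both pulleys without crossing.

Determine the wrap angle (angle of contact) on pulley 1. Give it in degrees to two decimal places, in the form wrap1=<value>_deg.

open belt: β = asin((r2−r1)/C) = asin(-2/77) = -1.4884°
wrap1 = π − 2β = 182.9767°
wrap2 = π + 2β = 177.0233°

wrap1=182.98_deg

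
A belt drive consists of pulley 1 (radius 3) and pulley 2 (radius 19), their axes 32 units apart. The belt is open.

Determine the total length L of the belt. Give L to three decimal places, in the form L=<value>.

L=141.296

open belt: β = asin((r2−r1)/C) = asin(16/32) = 30.0000°
wrap1 = π − 2β = 120.0000°
wrap2 = π + 2β = 240.0000°
tangent length = C·cosβ = 27.7128
L = r1·wrap1 + r2·wrap2 + 2·C·cosβ = 3·2.0944 + 19·4.1888 + 2·27.7128 = 141.2958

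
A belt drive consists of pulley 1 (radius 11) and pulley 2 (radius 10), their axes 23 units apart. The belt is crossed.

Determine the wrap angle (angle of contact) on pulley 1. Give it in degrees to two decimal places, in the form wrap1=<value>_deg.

crossed belt: β = asin((r1+r2)/C) = asin(21/23) = 65.9294°
wrap1 = wrap2 = π + 2β = 311.8588°

wrap1=311.86_deg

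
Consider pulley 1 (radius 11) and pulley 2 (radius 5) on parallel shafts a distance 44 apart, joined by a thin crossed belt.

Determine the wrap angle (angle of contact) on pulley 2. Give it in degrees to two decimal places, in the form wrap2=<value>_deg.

crossed belt: β = asin((r1+r2)/C) = asin(16/44) = 21.3237°
wrap1 = wrap2 = π + 2β = 222.6474°

wrap2=222.65_deg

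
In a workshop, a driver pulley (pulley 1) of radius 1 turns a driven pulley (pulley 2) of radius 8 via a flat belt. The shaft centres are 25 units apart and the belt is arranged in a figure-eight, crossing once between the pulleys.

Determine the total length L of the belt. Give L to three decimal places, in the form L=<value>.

L=81.551

crossed belt: β = asin((r1+r2)/C) = asin(9/25) = 21.1002°
wrap1 = wrap2 = π + 2β = 222.2004°
tangent length = C·cosβ = 23.3238
L = (r1+r2)·wrap + 2·C·cosβ = 9·3.8781 + 2·23.3238 = 81.5508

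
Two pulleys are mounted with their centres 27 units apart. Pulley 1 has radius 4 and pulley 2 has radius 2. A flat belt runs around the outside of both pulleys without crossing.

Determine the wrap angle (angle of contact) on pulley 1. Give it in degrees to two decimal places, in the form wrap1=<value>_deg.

wrap1=188.50_deg

open belt: β = asin((r2−r1)/C) = asin(-2/27) = -4.2480°
wrap1 = π − 2β = 188.4960°
wrap2 = π + 2β = 171.5040°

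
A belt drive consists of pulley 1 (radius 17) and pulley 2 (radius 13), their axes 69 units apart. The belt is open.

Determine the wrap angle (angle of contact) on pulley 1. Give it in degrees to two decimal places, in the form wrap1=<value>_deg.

open belt: β = asin((r2−r1)/C) = asin(-4/69) = -3.3234°
wrap1 = π − 2β = 186.6467°
wrap2 = π + 2β = 173.3533°

wrap1=186.65_deg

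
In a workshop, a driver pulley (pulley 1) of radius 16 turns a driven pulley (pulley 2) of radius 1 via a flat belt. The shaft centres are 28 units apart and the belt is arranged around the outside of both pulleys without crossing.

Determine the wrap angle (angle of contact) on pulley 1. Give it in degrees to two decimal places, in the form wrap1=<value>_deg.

open belt: β = asin((r2−r1)/C) = asin(-15/28) = -32.3924°
wrap1 = π − 2β = 244.7847°
wrap2 = π + 2β = 115.2153°

wrap1=244.78_deg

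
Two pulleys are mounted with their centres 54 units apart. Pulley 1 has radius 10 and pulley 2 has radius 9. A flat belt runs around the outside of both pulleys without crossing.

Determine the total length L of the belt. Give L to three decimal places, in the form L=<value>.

open belt: β = asin((r2−r1)/C) = asin(-1/54) = -1.0611°
wrap1 = π − 2β = 182.1222°
wrap2 = π + 2β = 177.8778°
tangent length = C·cosβ = 53.9907
L = r1·wrap1 + r2·wrap2 + 2·C·cosβ = 10·3.1786 + 9·3.1046 + 2·53.9907 = 167.7088

L=167.709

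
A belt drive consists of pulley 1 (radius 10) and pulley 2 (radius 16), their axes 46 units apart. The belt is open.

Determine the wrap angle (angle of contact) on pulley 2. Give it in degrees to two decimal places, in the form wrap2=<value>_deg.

open belt: β = asin((r2−r1)/C) = asin(6/46) = 7.4947°
wrap1 = π − 2β = 165.0106°
wrap2 = π + 2β = 194.9894°

wrap2=194.99_deg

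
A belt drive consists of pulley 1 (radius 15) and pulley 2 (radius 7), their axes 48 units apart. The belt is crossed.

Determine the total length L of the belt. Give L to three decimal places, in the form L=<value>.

crossed belt: β = asin((r1+r2)/C) = asin(22/48) = 27.2796°
wrap1 = wrap2 = π + 2β = 234.5592°
tangent length = C·cosβ = 42.6615
L = (r1+r2)·wrap + 2·C·cosβ = 22·4.0938 + 2·42.6615 = 175.3872

L=175.387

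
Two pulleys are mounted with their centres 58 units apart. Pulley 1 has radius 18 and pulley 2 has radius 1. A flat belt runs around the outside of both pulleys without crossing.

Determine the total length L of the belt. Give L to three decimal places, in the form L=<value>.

L=180.710

open belt: β = asin((r2−r1)/C) = asin(-17/58) = -17.0438°
wrap1 = π − 2β = 214.0877°
wrap2 = π + 2β = 145.9123°
tangent length = C·cosβ = 55.4527
L = r1·wrap1 + r2·wrap2 + 2·C·cosβ = 18·3.7365 + 1·2.5467 + 2·55.4527 = 180.7096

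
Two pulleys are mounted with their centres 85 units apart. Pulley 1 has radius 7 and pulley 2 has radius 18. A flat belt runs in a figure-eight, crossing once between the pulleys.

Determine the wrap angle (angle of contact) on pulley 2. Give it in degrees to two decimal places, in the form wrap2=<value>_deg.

wrap2=214.21_deg

crossed belt: β = asin((r1+r2)/C) = asin(25/85) = 17.1046°
wrap1 = wrap2 = π + 2β = 214.2093°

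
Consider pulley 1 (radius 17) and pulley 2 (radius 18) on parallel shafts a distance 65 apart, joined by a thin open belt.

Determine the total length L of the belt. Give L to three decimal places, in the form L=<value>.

open belt: β = asin((r2−r1)/C) = asin(1/65) = 0.8815°
wrap1 = π − 2β = 178.2370°
wrap2 = π + 2β = 181.7630°
tangent length = C·cosβ = 64.9923
L = r1·wrap1 + r2·wrap2 + 2·C·cosβ = 17·3.1108 + 18·3.1724 + 2·64.9923 = 239.9711

L=239.971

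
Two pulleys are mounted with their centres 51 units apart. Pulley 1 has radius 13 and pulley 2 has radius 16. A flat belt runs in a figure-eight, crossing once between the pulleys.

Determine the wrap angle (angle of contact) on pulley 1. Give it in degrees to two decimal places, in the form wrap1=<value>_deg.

crossed belt: β = asin((r1+r2)/C) = asin(29/51) = 34.6546°
wrap1 = wrap2 = π + 2β = 249.3091°

wrap1=249.31_deg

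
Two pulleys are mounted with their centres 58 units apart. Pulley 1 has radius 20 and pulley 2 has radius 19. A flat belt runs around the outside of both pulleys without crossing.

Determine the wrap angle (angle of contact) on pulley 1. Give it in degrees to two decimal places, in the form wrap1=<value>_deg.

open belt: β = asin((r2−r1)/C) = asin(-1/58) = -0.9879°
wrap1 = π − 2β = 181.9758°
wrap2 = π + 2β = 178.0242°

wrap1=181.98_deg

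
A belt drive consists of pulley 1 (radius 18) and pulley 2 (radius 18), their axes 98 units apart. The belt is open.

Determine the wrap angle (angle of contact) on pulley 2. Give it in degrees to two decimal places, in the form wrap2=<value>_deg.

open belt: β = asin((r2−r1)/C) = asin(0/98) = 0.0000°
wrap1 = π − 2β = 180.0000°
wrap2 = π + 2β = 180.0000°

wrap2=180.00_deg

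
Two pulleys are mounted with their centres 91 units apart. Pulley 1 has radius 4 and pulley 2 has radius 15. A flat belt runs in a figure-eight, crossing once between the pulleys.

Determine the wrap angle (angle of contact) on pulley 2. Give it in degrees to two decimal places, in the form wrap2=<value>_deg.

wrap2=204.10_deg

crossed belt: β = asin((r1+r2)/C) = asin(19/91) = 12.0515°
wrap1 = wrap2 = π + 2β = 204.1030°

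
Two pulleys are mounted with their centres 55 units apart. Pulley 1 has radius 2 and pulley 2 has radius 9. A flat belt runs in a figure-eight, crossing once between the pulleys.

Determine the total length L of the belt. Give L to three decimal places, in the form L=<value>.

L=146.765

crossed belt: β = asin((r1+r2)/C) = asin(11/55) = 11.5370°
wrap1 = wrap2 = π + 2β = 203.0739°
tangent length = C·cosβ = 53.8888
L = (r1+r2)·wrap + 2·C·cosβ = 11·3.5443 + 2·53.8888 = 146.7649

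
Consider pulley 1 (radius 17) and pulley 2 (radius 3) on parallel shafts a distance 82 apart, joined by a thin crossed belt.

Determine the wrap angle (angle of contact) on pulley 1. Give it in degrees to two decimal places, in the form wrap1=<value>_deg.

wrap1=208.23_deg

crossed belt: β = asin((r1+r2)/C) = asin(20/82) = 14.1170°
wrap1 = wrap2 = π + 2β = 208.2340°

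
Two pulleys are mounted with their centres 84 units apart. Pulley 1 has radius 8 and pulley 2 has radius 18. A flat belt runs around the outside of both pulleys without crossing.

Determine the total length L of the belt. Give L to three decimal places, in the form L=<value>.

L=250.873

open belt: β = asin((r2−r1)/C) = asin(10/84) = 6.8371°
wrap1 = π − 2β = 166.3257°
wrap2 = π + 2β = 193.6743°
tangent length = C·cosβ = 83.4026
L = r1·wrap1 + r2·wrap2 + 2·C·cosβ = 8·2.9029 + 18·3.3803 + 2·83.4026 = 250.8733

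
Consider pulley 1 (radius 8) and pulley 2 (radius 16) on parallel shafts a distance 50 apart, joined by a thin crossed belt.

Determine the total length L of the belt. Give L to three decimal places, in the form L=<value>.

L=187.156

crossed belt: β = asin((r1+r2)/C) = asin(24/50) = 28.6854°
wrap1 = wrap2 = π + 2β = 237.3708°
tangent length = C·cosβ = 43.8634
L = (r1+r2)·wrap + 2·C·cosβ = 24·4.1429 + 2·43.8634 = 187.1565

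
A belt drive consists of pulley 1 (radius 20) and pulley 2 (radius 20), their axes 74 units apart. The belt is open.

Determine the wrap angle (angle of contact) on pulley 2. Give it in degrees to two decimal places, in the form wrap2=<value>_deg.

open belt: β = asin((r2−r1)/C) = asin(0/74) = 0.0000°
wrap1 = π − 2β = 180.0000°
wrap2 = π + 2β = 180.0000°

wrap2=180.00_deg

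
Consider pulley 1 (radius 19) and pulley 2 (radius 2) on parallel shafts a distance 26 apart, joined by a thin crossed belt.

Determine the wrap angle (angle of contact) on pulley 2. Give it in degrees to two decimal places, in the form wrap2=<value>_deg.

crossed belt: β = asin((r1+r2)/C) = asin(21/26) = 53.8711°
wrap1 = wrap2 = π + 2β = 287.7421°

wrap2=287.74_deg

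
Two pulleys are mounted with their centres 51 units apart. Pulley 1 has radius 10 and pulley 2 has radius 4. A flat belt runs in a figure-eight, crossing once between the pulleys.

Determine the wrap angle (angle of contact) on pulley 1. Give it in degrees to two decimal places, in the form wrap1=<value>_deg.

crossed belt: β = asin((r1+r2)/C) = asin(14/51) = 15.9328°
wrap1 = wrap2 = π + 2β = 211.8656°

wrap1=211.87_deg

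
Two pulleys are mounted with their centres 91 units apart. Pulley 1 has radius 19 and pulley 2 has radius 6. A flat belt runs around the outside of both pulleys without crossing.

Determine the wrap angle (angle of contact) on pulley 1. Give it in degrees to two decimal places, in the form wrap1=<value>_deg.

wrap1=196.43_deg

open belt: β = asin((r2−r1)/C) = asin(-13/91) = -8.2132°
wrap1 = π − 2β = 196.4264°
wrap2 = π + 2β = 163.5736°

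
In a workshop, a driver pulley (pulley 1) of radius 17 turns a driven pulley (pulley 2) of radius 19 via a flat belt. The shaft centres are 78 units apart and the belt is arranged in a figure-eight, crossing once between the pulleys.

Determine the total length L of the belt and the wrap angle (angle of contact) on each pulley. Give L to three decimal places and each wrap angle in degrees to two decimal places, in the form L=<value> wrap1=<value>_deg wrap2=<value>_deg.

crossed belt: β = asin((r1+r2)/C) = asin(36/78) = 27.4864°
wrap1 = wrap2 = π + 2β = 234.9729°
tangent length = C·cosβ = 69.1954
L = (r1+r2)·wrap + 2·C·cosβ = 36·4.1010 + 2·69.1954 = 286.0285

L=286.029 wrap1=234.97_deg wrap2=234.97_deg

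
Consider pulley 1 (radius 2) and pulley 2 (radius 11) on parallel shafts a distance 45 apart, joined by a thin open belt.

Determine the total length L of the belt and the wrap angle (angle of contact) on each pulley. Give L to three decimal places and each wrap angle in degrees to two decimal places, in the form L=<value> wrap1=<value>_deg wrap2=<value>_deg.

L=132.647 wrap1=156.93_deg wrap2=203.07_deg

open belt: β = asin((r2−r1)/C) = asin(9/45) = 11.5370°
wrap1 = π − 2β = 156.9261°
wrap2 = π + 2β = 203.0739°
tangent length = C·cosβ = 44.0908
L = r1·wrap1 + r2·wrap2 + 2·C·cosβ = 2·2.7389 + 11·3.5443 + 2·44.0908 = 132.6468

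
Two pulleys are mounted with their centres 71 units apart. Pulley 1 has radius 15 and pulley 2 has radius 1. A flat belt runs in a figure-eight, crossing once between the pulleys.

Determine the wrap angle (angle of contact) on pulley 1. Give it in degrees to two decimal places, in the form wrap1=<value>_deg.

crossed belt: β = asin((r1+r2)/C) = asin(16/71) = 13.0236°
wrap1 = wrap2 = π + 2β = 206.0472°

wrap1=206.05_deg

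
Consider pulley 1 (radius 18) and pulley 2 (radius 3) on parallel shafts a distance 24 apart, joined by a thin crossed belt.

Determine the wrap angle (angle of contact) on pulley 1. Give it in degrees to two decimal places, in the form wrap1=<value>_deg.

crossed belt: β = asin((r1+r2)/C) = asin(21/24) = 61.0450°
wrap1 = wrap2 = π + 2β = 302.0900°

wrap1=302.09_deg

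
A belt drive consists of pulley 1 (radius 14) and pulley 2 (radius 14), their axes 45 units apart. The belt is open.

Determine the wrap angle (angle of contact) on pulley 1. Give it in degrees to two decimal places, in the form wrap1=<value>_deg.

open belt: β = asin((r2−r1)/C) = asin(0/45) = 0.0000°
wrap1 = π − 2β = 180.0000°
wrap2 = π + 2β = 180.0000°

wrap1=180.00_deg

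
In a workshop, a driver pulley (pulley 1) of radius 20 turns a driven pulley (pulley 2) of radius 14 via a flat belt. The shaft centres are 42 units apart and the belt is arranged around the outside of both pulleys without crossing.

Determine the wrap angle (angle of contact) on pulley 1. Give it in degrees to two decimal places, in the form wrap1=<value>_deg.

open belt: β = asin((r2−r1)/C) = asin(-6/42) = -8.2132°
wrap1 = π − 2β = 196.4264°
wrap2 = π + 2β = 163.5736°

wrap1=196.43_deg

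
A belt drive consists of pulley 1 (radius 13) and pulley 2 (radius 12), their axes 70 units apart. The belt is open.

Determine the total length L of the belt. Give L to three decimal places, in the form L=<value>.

open belt: β = asin((r2−r1)/C) = asin(-1/70) = -0.8185°
wrap1 = π − 2β = 181.6371°
wrap2 = π + 2β = 178.3629°
tangent length = C·cosβ = 69.9929
L = r1·wrap1 + r2·wrap2 + 2·C·cosβ = 13·3.1702 + 12·3.1130 + 2·69.9929 = 218.5541

L=218.554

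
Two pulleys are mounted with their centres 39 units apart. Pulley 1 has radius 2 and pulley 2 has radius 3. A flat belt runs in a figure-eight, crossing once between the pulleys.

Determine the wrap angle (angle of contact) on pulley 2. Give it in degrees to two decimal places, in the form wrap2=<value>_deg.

wrap2=194.73_deg

crossed belt: β = asin((r1+r2)/C) = asin(5/39) = 7.3659°
wrap1 = wrap2 = π + 2β = 194.7318°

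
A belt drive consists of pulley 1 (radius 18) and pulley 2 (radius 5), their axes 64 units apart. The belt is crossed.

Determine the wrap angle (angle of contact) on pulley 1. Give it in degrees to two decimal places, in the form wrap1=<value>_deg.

wrap1=222.12_deg

crossed belt: β = asin((r1+r2)/C) = asin(23/64) = 21.0618°
wrap1 = wrap2 = π + 2β = 222.1236°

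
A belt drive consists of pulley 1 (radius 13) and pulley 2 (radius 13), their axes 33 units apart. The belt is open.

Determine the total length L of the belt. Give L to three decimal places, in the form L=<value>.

L=147.681

open belt: β = asin((r2−r1)/C) = asin(0/33) = 0.0000°
wrap1 = π − 2β = 180.0000°
wrap2 = π + 2β = 180.0000°
tangent length = C·cosβ = 33.0000
L = r1·wrap1 + r2·wrap2 + 2·C·cosβ = 13·3.1416 + 13·3.1416 + 2·33.0000 = 147.6814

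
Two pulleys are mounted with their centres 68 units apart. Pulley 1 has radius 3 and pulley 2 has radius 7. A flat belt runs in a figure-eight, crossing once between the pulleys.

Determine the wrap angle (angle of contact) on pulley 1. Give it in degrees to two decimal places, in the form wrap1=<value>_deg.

crossed belt: β = asin((r1+r2)/C) = asin(10/68) = 8.4565°
wrap1 = wrap2 = π + 2β = 196.9130°

wrap1=196.91_deg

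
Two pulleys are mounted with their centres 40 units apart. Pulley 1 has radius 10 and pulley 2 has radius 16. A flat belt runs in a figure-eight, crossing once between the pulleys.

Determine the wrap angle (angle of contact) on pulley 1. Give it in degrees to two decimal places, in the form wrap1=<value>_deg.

wrap1=261.08_deg

crossed belt: β = asin((r1+r2)/C) = asin(26/40) = 40.5416°
wrap1 = wrap2 = π + 2β = 261.0832°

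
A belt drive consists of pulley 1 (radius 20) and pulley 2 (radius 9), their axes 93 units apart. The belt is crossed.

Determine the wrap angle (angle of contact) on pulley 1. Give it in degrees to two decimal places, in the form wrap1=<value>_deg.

crossed belt: β = asin((r1+r2)/C) = asin(29/93) = 18.1694°
wrap1 = wrap2 = π + 2β = 216.3389°

wrap1=216.34_deg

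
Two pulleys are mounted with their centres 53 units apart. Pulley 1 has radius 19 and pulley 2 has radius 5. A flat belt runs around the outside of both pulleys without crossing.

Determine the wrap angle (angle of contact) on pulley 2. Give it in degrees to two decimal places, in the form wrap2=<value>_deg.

open belt: β = asin((r2−r1)/C) = asin(-14/53) = -15.3165°
wrap1 = π − 2β = 210.6330°
wrap2 = π + 2β = 149.3670°

wrap2=149.37_deg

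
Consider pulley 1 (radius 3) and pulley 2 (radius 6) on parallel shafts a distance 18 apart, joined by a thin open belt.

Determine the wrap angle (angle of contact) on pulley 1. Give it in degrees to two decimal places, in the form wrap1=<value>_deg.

wrap1=160.81_deg

open belt: β = asin((r2−r1)/C) = asin(3/18) = 9.5941°
wrap1 = π − 2β = 160.8119°
wrap2 = π + 2β = 199.1881°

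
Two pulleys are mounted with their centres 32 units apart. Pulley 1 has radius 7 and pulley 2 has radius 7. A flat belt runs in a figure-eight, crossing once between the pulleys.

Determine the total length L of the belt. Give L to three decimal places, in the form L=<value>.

L=114.211

crossed belt: β = asin((r1+r2)/C) = asin(14/32) = 25.9445°
wrap1 = wrap2 = π + 2β = 231.8890°
tangent length = C·cosβ = 28.7750
L = (r1+r2)·wrap + 2·C·cosβ = 14·4.0472 + 2·28.7750 = 114.2111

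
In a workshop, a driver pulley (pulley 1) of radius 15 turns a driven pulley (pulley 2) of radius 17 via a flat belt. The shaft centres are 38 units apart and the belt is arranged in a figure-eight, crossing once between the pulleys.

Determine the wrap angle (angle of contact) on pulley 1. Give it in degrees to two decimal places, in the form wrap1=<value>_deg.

wrap1=294.73_deg

crossed belt: β = asin((r1+r2)/C) = asin(32/38) = 57.3631°
wrap1 = wrap2 = π + 2β = 294.7262°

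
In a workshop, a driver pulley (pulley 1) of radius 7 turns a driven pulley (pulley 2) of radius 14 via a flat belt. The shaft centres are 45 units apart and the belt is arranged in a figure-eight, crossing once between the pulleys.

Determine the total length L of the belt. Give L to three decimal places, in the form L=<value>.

crossed belt: β = asin((r1+r2)/C) = asin(21/45) = 27.8181°
wrap1 = wrap2 = π + 2β = 235.6363°
tangent length = C·cosβ = 39.7995
L = (r1+r2)·wrap + 2·C·cosβ = 21·4.1126 + 2·39.7995 = 165.9642

L=165.964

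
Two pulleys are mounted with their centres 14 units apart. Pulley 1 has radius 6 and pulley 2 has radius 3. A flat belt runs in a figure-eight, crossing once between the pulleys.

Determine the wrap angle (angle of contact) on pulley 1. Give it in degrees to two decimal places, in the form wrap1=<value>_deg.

crossed belt: β = asin((r1+r2)/C) = asin(9/14) = 40.0052°
wrap1 = wrap2 = π + 2β = 260.0104°

wrap1=260.01_deg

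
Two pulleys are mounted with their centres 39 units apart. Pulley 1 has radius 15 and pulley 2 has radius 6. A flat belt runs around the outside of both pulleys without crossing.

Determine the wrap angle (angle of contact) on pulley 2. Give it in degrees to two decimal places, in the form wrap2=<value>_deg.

open belt: β = asin((r2−r1)/C) = asin(-9/39) = -13.3424°
wrap1 = π − 2β = 206.6847°
wrap2 = π + 2β = 153.3153°

wrap2=153.32_deg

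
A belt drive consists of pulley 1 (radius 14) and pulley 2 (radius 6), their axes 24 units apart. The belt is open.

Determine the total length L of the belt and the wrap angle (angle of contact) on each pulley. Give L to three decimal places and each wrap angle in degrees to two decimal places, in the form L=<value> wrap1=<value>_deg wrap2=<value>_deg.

open belt: β = asin((r2−r1)/C) = asin(-8/24) = -19.4712°
wrap1 = π − 2β = 218.9424°
wrap2 = π + 2β = 141.0576°
tangent length = C·cosβ = 22.6274
L = r1·wrap1 + r2·wrap2 + 2·C·cosβ = 14·3.8213 + 6·2.4619 + 2·22.6274 = 113.5241

L=113.524 wrap1=218.94_deg wrap2=141.06_deg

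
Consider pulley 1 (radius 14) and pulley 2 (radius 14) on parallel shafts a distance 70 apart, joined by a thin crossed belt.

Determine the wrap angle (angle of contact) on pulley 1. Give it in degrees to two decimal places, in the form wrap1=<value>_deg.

crossed belt: β = asin((r1+r2)/C) = asin(28/70) = 23.5782°
wrap1 = wrap2 = π + 2β = 227.1564°

wrap1=227.16_deg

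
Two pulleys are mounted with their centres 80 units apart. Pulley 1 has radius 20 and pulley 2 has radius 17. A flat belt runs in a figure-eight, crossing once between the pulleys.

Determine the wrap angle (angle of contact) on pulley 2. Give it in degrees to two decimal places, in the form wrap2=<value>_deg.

crossed belt: β = asin((r1+r2)/C) = asin(37/80) = 27.5485°
wrap1 = wrap2 = π + 2β = 235.0971°

wrap2=235.10_deg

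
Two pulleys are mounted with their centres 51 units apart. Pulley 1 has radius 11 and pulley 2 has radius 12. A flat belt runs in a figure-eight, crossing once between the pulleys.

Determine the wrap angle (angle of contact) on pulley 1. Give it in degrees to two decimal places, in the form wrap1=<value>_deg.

crossed belt: β = asin((r1+r2)/C) = asin(23/51) = 26.8066°
wrap1 = wrap2 = π + 2β = 233.6132°

wrap1=233.61_deg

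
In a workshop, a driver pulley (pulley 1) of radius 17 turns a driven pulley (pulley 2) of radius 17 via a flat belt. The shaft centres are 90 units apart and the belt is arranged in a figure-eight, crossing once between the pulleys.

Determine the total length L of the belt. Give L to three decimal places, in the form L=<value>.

L=299.818

crossed belt: β = asin((r1+r2)/C) = asin(34/90) = 22.1961°
wrap1 = wrap2 = π + 2β = 224.3922°
tangent length = C·cosβ = 83.3307
L = (r1+r2)·wrap + 2·C·cosβ = 34·3.9164 + 2·83.3307 = 299.8183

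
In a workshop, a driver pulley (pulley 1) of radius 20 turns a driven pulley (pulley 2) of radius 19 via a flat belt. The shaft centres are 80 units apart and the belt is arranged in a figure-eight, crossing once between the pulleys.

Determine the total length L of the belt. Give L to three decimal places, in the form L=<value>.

crossed belt: β = asin((r1+r2)/C) = asin(39/80) = 29.1764°
wrap1 = wrap2 = π + 2β = 238.3528°
tangent length = C·cosβ = 69.8498
L = (r1+r2)·wrap + 2·C·cosβ = 39·4.1600 + 2·69.8498 = 301.9413

L=301.941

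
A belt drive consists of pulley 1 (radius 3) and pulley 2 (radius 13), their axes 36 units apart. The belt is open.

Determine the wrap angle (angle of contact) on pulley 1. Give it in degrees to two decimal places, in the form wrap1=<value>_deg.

open belt: β = asin((r2−r1)/C) = asin(10/36) = 16.1276°
wrap1 = π − 2β = 147.7448°
wrap2 = π + 2β = 212.2552°

wrap1=147.74_deg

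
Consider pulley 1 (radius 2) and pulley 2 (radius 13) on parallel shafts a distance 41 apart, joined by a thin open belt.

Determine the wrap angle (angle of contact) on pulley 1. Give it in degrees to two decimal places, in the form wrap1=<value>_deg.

wrap1=148.87_deg

open belt: β = asin((r2−r1)/C) = asin(11/41) = 15.5627°
wrap1 = π − 2β = 148.8746°
wrap2 = π + 2β = 211.1254°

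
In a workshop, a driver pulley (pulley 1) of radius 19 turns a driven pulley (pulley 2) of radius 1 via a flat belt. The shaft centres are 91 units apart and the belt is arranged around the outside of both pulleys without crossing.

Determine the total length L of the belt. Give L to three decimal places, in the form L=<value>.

L=248.404

open belt: β = asin((r2−r1)/C) = asin(-18/91) = -11.4085°
wrap1 = π − 2β = 202.8169°
wrap2 = π + 2β = 157.1831°
tangent length = C·cosβ = 89.2020
L = r1·wrap1 + r2·wrap2 + 2·C·cosβ = 19·3.5398 + 1·2.7434 + 2·89.2020 = 248.4040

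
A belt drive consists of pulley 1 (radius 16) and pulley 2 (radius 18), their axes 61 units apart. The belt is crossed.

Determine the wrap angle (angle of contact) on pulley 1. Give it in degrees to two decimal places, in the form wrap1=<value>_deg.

wrap1=247.75_deg

crossed belt: β = asin((r1+r2)/C) = asin(34/61) = 33.8746°
wrap1 = wrap2 = π + 2β = 247.7492°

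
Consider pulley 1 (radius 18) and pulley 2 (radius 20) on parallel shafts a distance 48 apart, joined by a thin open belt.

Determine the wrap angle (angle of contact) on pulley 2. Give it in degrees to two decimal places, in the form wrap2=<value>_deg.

open belt: β = asin((r2−r1)/C) = asin(2/48) = 2.3880°
wrap1 = π − 2β = 175.2240°
wrap2 = π + 2β = 184.7760°

wrap2=184.78_deg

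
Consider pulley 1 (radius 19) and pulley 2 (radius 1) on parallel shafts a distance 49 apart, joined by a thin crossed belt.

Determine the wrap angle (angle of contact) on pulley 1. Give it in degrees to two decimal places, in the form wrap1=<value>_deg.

crossed belt: β = asin((r1+r2)/C) = asin(20/49) = 24.0895°
wrap1 = wrap2 = π + 2β = 228.1790°

wrap1=228.18_deg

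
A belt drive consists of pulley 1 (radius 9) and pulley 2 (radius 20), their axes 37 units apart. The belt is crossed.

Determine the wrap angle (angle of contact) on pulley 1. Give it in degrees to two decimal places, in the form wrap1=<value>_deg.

crossed belt: β = asin((r1+r2)/C) = asin(29/37) = 51.6083°
wrap1 = wrap2 = π + 2β = 283.2167°

wrap1=283.22_deg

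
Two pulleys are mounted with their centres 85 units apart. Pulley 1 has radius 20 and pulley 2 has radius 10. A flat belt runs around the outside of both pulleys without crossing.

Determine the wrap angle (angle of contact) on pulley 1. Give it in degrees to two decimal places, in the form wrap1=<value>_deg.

wrap1=193.51_deg

open belt: β = asin((r2−r1)/C) = asin(-10/85) = -6.7563°
wrap1 = π − 2β = 193.5127°
wrap2 = π + 2β = 166.4873°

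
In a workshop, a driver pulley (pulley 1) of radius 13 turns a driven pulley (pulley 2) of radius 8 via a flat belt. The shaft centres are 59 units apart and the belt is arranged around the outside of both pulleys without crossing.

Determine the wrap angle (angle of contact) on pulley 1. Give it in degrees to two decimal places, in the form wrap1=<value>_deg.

wrap1=189.72_deg

open belt: β = asin((r2−r1)/C) = asin(-5/59) = -4.8614°
wrap1 = π − 2β = 189.7228°
wrap2 = π + 2β = 170.2772°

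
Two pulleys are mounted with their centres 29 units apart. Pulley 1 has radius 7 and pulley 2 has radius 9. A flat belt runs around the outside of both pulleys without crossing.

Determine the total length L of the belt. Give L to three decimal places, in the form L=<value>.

open belt: β = asin((r2−r1)/C) = asin(2/29) = 3.9546°
wrap1 = π − 2β = 172.0909°
wrap2 = π + 2β = 187.9091°
tangent length = C·cosβ = 28.9310
L = r1·wrap1 + r2·wrap2 + 2·C·cosβ = 7·3.0036 + 9·3.2796 + 2·28.9310 = 108.4035

L=108.403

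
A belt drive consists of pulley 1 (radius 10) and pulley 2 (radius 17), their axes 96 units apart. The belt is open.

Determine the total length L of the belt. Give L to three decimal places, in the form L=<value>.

L=277.334

open belt: β = asin((r2−r1)/C) = asin(7/96) = 4.1815°
wrap1 = π − 2β = 171.6369°
wrap2 = π + 2β = 188.3631°
tangent length = C·cosβ = 95.7445
L = r1·wrap1 + r2·wrap2 + 2·C·cosβ = 10·2.9956 + 17·3.2876 + 2·95.7445 = 277.3336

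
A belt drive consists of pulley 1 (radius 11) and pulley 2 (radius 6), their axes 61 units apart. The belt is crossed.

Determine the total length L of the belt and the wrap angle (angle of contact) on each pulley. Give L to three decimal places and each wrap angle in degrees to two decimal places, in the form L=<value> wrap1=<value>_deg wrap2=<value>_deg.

L=180.176 wrap1=212.36_deg wrap2=212.36_deg

crossed belt: β = asin((r1+r2)/C) = asin(17/61) = 16.1819°
wrap1 = wrap2 = π + 2β = 212.3639°
tangent length = C·cosβ = 58.5833
L = (r1+r2)·wrap + 2·C·cosβ = 17·3.7064 + 2·58.5833 = 180.1762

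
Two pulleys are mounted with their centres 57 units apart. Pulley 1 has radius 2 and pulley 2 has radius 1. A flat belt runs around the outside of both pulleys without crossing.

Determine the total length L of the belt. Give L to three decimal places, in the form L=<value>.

L=123.442

open belt: β = asin((r2−r1)/C) = asin(-1/57) = -1.0052°
wrap1 = π − 2β = 182.0105°
wrap2 = π + 2β = 177.9895°
tangent length = C·cosβ = 56.9912
L = r1·wrap1 + r2·wrap2 + 2·C·cosβ = 2·3.1767 + 1·3.1065 + 2·56.9912 = 123.4423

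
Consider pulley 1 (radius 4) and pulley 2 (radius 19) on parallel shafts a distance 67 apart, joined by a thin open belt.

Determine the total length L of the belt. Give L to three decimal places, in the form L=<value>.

L=209.629

open belt: β = asin((r2−r1)/C) = asin(15/67) = 12.9371°
wrap1 = π − 2β = 154.1259°
wrap2 = π + 2β = 205.8741°
tangent length = C·cosβ = 65.2993
L = r1·wrap1 + r2·wrap2 + 2·C·cosβ = 4·2.6900 + 19·3.5932 + 2·65.2993 = 209.6291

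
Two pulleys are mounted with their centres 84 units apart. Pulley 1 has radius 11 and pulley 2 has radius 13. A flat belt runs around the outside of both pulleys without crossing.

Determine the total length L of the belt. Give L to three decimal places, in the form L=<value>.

open belt: β = asin((r2−r1)/C) = asin(2/84) = 1.3643°
wrap1 = π − 2β = 177.2714°
wrap2 = π + 2β = 182.7286°
tangent length = C·cosβ = 83.9762
L = r1·wrap1 + r2·wrap2 + 2·C·cosβ = 11·3.0940 + 13·3.1892 + 2·83.9762 = 243.4458

L=243.446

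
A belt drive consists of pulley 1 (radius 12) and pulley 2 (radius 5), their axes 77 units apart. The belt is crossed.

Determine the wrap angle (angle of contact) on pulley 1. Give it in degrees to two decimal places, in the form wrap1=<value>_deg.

crossed belt: β = asin((r1+r2)/C) = asin(17/77) = 12.7548°
wrap1 = wrap2 = π + 2β = 205.5096°

wrap1=205.51_deg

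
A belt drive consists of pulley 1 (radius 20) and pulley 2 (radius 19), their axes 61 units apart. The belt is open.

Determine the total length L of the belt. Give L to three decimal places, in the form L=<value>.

open belt: β = asin((r2−r1)/C) = asin(-1/61) = -0.9393°
wrap1 = π − 2β = 181.8786°
wrap2 = π + 2β = 178.1214°
tangent length = C·cosβ = 60.9918
L = r1·wrap1 + r2·wrap2 + 2·C·cosβ = 20·3.1744 + 19·3.1088 + 2·60.9918 = 244.5385

L=244.539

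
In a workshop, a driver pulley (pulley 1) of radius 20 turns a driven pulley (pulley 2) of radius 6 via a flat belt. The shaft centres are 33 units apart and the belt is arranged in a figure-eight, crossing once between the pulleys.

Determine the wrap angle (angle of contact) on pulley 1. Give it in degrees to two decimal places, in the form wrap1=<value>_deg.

wrap1=283.98_deg

crossed belt: β = asin((r1+r2)/C) = asin(26/33) = 51.9877°
wrap1 = wrap2 = π + 2β = 283.9754°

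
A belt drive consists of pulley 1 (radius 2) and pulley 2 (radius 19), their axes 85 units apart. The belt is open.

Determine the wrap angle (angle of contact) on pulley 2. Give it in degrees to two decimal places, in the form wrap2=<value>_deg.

open belt: β = asin((r2−r1)/C) = asin(17/85) = 11.5370°
wrap1 = π − 2β = 156.9261°
wrap2 = π + 2β = 203.0739°

wrap2=203.07_deg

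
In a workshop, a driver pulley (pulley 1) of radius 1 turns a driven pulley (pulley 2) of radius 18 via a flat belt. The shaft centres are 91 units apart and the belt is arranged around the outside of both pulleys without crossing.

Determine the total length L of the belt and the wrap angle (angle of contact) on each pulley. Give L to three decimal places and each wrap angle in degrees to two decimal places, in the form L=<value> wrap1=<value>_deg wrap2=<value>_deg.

open belt: β = asin((r2−r1)/C) = asin(17/91) = 10.7669°
wrap1 = π − 2β = 158.4663°
wrap2 = π + 2β = 201.5337°
tangent length = C·cosβ = 89.3980
L = r1·wrap1 + r2·wrap2 + 2·C·cosβ = 1·2.7658 + 18·3.5174 + 2·89.3980 = 244.8754

L=244.875 wrap1=158.47_deg wrap2=201.53_deg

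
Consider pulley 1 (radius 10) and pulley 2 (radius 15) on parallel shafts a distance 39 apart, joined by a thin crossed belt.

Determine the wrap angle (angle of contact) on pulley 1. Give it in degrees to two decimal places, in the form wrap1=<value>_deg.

crossed belt: β = asin((r1+r2)/C) = asin(25/39) = 39.8683°
wrap1 = wrap2 = π + 2β = 259.7367°

wrap1=259.74_deg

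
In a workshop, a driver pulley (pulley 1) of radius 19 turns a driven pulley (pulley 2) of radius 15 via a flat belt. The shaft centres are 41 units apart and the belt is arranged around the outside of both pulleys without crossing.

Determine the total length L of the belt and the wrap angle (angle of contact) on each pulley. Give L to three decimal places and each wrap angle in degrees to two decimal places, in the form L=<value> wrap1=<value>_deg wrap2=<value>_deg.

L=189.205 wrap1=191.20_deg wrap2=168.80_deg

open belt: β = asin((r2−r1)/C) = asin(-4/41) = -5.5987°
wrap1 = π − 2β = 191.1975°
wrap2 = π + 2β = 168.8025°
tangent length = C·cosβ = 40.8044
L = r1·wrap1 + r2·wrap2 + 2·C·cosβ = 19·3.3370 + 15·2.9462 + 2·40.8044 = 189.2047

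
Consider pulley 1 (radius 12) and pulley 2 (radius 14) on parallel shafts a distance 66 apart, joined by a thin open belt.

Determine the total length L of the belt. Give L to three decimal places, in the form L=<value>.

L=213.742

open belt: β = asin((r2−r1)/C) = asin(2/66) = 1.7365°
wrap1 = π − 2β = 176.5270°
wrap2 = π + 2β = 183.4730°
tangent length = C·cosβ = 65.9697
L = r1·wrap1 + r2·wrap2 + 2·C·cosβ = 12·3.0810 + 14·3.2022 + 2·65.9697 = 213.7420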